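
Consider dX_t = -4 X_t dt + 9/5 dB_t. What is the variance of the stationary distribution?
lim Var(X_t) = 81/200

The OU SDE dX = -theta X dt + sigma dB admits the integrating factor exp(theta t): d(exp(theta t) X_t) = sigma exp(theta t) dB_t. Integrating from 0 to t gives X_t = x_0 * exp(-theta t) + sigma * int_0^t exp(-theta (t-s)) dB_s for any initial x_0. The Itô integral has variance (by the Itô isometry) sigma^2 * int_0^t exp(-2 theta (t - s)) ds = sigma^2 * (1 - exp(-2 theta t)) / (2 theta), independent of x_0.
With theta = 4, sigma = 9/5:
  Var(X_t) = (9/5)^2 * (1 - exp(-2*4 t)) / (2 * 4) = 81/200 - 81*exp(-8*t)/200.
As t -> infinity, exp(-2*4 t) -> 0, so the stationary variance is sigma^2 / (2 theta) = 81/200.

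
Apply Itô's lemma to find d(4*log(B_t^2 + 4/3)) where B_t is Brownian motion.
d(4*log(B_t^2 + 4/3)) = (12*(4 - 3*B_t^2)/(3*B_t^2 + 4)^2) dt + (24*B_t/(3*B_t^2 + 4)) dB_t

Itô's formula for f(B_t) gives d f(B_t) = f'(B_t) dB_t + (1/2) f''(B_t) dt. Compute derivatives of f(x) = 4*log(x^2 + 4/3):
  f'(x)  = 24*x/(3*x^2 + 4)
  f''(x) = 24*(4 - 3*x^2)/(3*x^2 + 4)^2
Substitute x = B_t and multiply the f'' term by 1/2:
  drift     = (1/2) * (24*(4 - 3*x^2)/(3*x^2 + 4)^2) evaluated at B_t = 12*(4 - 3*B_t^2)/(3*B_t^2 + 4)^2
  diffusion = (24*x/(3*x^2 + 4)) evaluated at B_t = 24*B_t/(3*B_t^2 + 4)
Therefore d(4*log(B_t^2 + 4/3)) = (12*(4 - 3*B_t^2)/(3*B_t^2 + 4)^2) dt + (24*B_t/(3*B_t^2 + 4)) dB_t.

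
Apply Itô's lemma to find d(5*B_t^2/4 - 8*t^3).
d(5*B_t^2/4 - 8*t^3) = (5/4 - 24*t^2) dt + (5*B_t/2) dB_t

Itô's formula for f(t, x): d f(t, B_t) = (f_t + (1/2) f_xx) dt + f_x dB_t. Compute partials of f(t, x) = -8*t^3 + 5*x^2/4:
  f_t(t,x)  = -24*t^2
  f_x(t,x)  = 5*x/2
  f_xx(t,x) = 5/2
Assemble drift = f_t + (1/2) f_xx = 5/4 - 24*t^2 and diffusion = f_x = 5*x/2. Substituting x = B_t:
  d(5*B_t^2/4 - 8*t^3) = (5/4 - 24*t^2) dt + (5*B_t/2) dB_t.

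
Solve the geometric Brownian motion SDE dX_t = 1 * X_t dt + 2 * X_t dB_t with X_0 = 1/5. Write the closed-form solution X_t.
X_t = 1/5 * exp((-1) * t + (2) * B_t)

For GBM dX = mu X dt + sigma X dB with X_0 = x_0, apply Itô to Y = log X: dY = (mu - sigma^2/2) dt + sigma dB, so Y_t = log(x_0) + (mu - sigma^2/2) t + sigma B_t and hence X_t = x_0 * exp((mu - sigma^2/2) t + sigma B_t).
With mu = 1, sigma = 2, x_0 = 1/5, this gives:
  X_t = 1/5 * exp((-1) * t + (2) * B_t).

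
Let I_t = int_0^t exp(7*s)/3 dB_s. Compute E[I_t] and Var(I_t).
E[I_t] = 0; Var(I_t) = exp(14*t)/126 - 1/126

The Itô integral of a deterministic integrand f(s) has mean 0 because each increment f(s) * (B_{s+ds} - B_s) has mean 0. By the Itô isometry:
  Var( int_0^t f(s) dB_s ) = E[ (int_0^t f(s) dB_s)^2 ] = int_0^t f(s)^2 ds.
Here f(s) = exp(7*s)/3, so f(s)^2 = exp(14*s)/9. Integrate:
  int_0^t (exp(14*s)/9) ds = exp(14*t)/126 - 1/126.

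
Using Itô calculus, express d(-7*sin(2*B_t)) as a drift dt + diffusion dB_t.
d(-7*sin(2*B_t)) = (14*sin(2*B_t)) dt + (-14*cos(2*B_t)) dB_t

Itô's formula for f(B_t) gives d f(B_t) = f'(B_t) dB_t + (1/2) f''(B_t) dt. Compute derivatives of f(x) = -7*sin(2*x):
  f'(x)  = -14*cos(2*x)
  f''(x) = 28*sin(2*x)
Substitute x = B_t and multiply the f'' term by 1/2:
  drift     = (1/2) * (28*sin(2*x)) evaluated at B_t = 14*sin(2*B_t)
  diffusion = (-14*cos(2*x)) evaluated at B_t = -14*cos(2*B_t)
Therefore d(-7*sin(2*B_t)) = (14*sin(2*B_t)) dt + (-14*cos(2*B_t)) dB_t.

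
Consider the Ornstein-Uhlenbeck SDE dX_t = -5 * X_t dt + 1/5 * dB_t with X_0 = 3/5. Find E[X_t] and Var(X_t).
E[X_t] = 3*exp(-5*t)/5; Var(X_t) = 1/250 - exp(-10*t)/250

The OU SDE dX = -theta X dt + sigma dB admits the integrating factor exp(theta t): d(exp(theta t) X_t) = sigma exp(theta t) dB_t. Integrating from 0 to t:
  X_t = x_0 * exp(-theta t) + sigma * int_0^t exp(-theta (t-s)) dB_s.
The Itô integral has mean 0 and (by the Itô isometry) variance sigma^2 * int_0^t exp(-2 theta (t - s)) ds = sigma^2 * (1 - exp(-2 theta t)) / (2 theta).
With theta = 5, sigma = 1/5, x_0 = 3/5:
  E[X_t] = 3/5 * exp(-5 t) = 3*exp(-5*t)/5
  Var(X_t) = (1/5)^2 * (1 - exp(-2*5 t)) / (2 * 5) = 1/250 - exp(-10*t)/250.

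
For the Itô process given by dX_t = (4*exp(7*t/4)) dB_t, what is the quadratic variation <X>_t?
<X>_t = 32*exp(7*t/2)/7 - 32/7

For an Itô process dX_t = a(t) dt + b(t) dB_t, the quadratic variation is <X>_t = int_0^t b(s)^2 ds (the drift term does not contribute). Here b(s) = 4*exp(7*s/4), so
  b(s)^2 = 16*exp(7*s/2).
Integrating from 0 to t:
  <X>_t = int_0^t (16*exp(7*s/2)) ds = 32*exp(7*t/2)/7 - 32/7.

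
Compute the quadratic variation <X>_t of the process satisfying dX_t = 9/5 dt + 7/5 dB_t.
<X>_t = 49*t/25

For an Itô process dX_t = a(t) dt + b(t) dB_t, the quadratic variation is <X>_t = int_0^t b(s)^2 ds (the drift term does not contribute). Here b(s) = 7/5, so
  b(s)^2 = 49/25.
Integrating from 0 to t:
  <X>_t = int_0^t (49/25) ds = 49*t/25.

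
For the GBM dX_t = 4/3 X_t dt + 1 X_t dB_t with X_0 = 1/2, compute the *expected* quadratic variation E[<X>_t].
E[<X>_t] = 3*exp(11*t/3)/44 - 3/44

<X>_t = int_0^t (1 * X_s)^2 ds. Taking expectation inside the integral: E[<X>_t] = 1^2 * int_0^t E[X_s^2] ds. For GBM, E[X_s^2] = x_0^2 * exp((2 mu + sigma^2) s). Integrating:
  E[<X>_t] = 1^2 * (1/2)^2 * (exp((2*(4/3) + 1^2) t) - 1) / (2*(4/3) + 1^2)
           = 1^2 * (1/2)^2 * (exp((11/3) t) - 1) / (11/3) = 3*exp(11*t/3)/44 - 3/44.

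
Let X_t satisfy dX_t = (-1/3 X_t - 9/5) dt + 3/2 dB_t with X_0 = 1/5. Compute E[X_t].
E[X_t] = -27/5 + 28*exp(-t/3)/5

Taking expectations and using E[dB_t] = 0, the mean m(t) = E[X_t] satisfies the ODE m'(t) = a m(t) + b with m(0) = x_0. With a = -1/3, b = -9/5, x_0 = 1/5, the solution is
  m(t) = x_0 * exp(a t) + (b/a) * (exp(a t) - 1)
       = (1/5) * exp((-1/3) t) + ((-9/5)/(-1/3)) * (exp((-1/3) t) - 1)
       = -27/5 + 28*exp(-t/3)/5.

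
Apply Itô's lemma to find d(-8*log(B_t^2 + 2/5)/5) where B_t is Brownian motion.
d(-8*log(B_t^2 + 2/5)/5) = (8*(5*B_t^2 - 2)/(5*B_t^2 + 2)^2) dt + (-16*B_t/(5*B_t^2 + 2)) dB_t

Itô's formula for f(B_t) gives d f(B_t) = f'(B_t) dB_t + (1/2) f''(B_t) dt. Compute derivatives of f(x) = -8*log(x^2 + 2/5)/5:
  f'(x)  = -16*x/(5*x^2 + 2)
  f''(x) = 16*(5*x^2 - 2)/(5*x^2 + 2)^2
Substitute x = B_t and multiply the f'' term by 1/2:
  drift     = (1/2) * (16*(5*x^2 - 2)/(5*x^2 + 2)^2) evaluated at B_t = 8*(5*B_t^2 - 2)/(5*B_t^2 + 2)^2
  diffusion = (-16*x/(5*x^2 + 2)) evaluated at B_t = -16*B_t/(5*B_t^2 + 2)
Therefore d(-8*log(B_t^2 + 2/5)/5) = (8*(5*B_t^2 - 2)/(5*B_t^2 + 2)^2) dt + (-16*B_t/(5*B_t^2 + 2)) dB_t.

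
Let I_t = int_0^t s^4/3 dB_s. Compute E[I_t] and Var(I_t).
E[I_t] = 0; Var(I_t) = t^9/81

The Itô integral of a deterministic integrand f(s) has mean 0 because each increment f(s) * (B_{s+ds} - B_s) has mean 0. By the Itô isometry:
  Var( int_0^t f(s) dB_s ) = E[ (int_0^t f(s) dB_s)^2 ] = int_0^t f(s)^2 ds.
Here f(s) = s^4/3, so f(s)^2 = s^8/9. Integrate:
  int_0^t (s^8/9) ds = t^9/81.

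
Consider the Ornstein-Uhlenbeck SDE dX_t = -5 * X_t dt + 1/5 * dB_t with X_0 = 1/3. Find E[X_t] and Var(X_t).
E[X_t] = exp(-5*t)/3; Var(X_t) = 1/250 - exp(-10*t)/250

The OU SDE dX = -theta X dt + sigma dB admits the integrating factor exp(theta t): d(exp(theta t) X_t) = sigma exp(theta t) dB_t. Integrating from 0 to t:
  X_t = x_0 * exp(-theta t) + sigma * int_0^t exp(-theta (t-s)) dB_s.
The Itô integral has mean 0 and (by the Itô isometry) variance sigma^2 * int_0^t exp(-2 theta (t - s)) ds = sigma^2 * (1 - exp(-2 theta t)) / (2 theta).
With theta = 5, sigma = 1/5, x_0 = 1/3:
  E[X_t] = 1/3 * exp(-5 t) = exp(-5*t)/3
  Var(X_t) = (1/5)^2 * (1 - exp(-2*5 t)) / (2 * 5) = 1/250 - exp(-10*t)/250.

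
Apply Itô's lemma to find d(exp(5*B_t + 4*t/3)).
d(exp(5*B_t + 4*t/3)) = (83*exp(5*B_t + 4*t/3)/6) dt + (5*exp(5*B_t + 4*t/3)) dB_t

Itô's formula for f(t, x): d f(t, B_t) = (f_t + (1/2) f_xx) dt + f_x dB_t. Compute partials of f(t, x) = exp(4*t/3 + 5*x):
  f_t(t,x)  = 4*exp(4*t/3 + 5*x)/3
  f_x(t,x)  = 5*exp(4*t/3 + 5*x)
  f_xx(t,x) = 25*exp(4*t/3 + 5*x)
Assemble drift = f_t + (1/2) f_xx = 83*exp(4*t/3 + 5*x)/6 and diffusion = f_x = 5*exp(4*t/3 + 5*x). Substituting x = B_t:
  d(exp(5*B_t + 4*t/3)) = (83*exp(5*B_t + 4*t/3)/6) dt + (5*exp(5*B_t + 4*t/3)) dB_t.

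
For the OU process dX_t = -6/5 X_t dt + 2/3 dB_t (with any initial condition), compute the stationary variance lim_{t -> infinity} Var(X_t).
lim Var(X_t) = 5/27

The OU SDE dX = -theta X dt + sigma dB admits the integrating factor exp(theta t): d(exp(theta t) X_t) = sigma exp(theta t) dB_t. Integrating from 0 to t gives X_t = x_0 * exp(-theta t) + sigma * int_0^t exp(-theta (t-s)) dB_s for any initial x_0. The Itô integral has variance (by the Itô isometry) sigma^2 * int_0^t exp(-2 theta (t - s)) ds = sigma^2 * (1 - exp(-2 theta t)) / (2 theta), independent of x_0.
With theta = 6/5, sigma = 2/3:
  Var(X_t) = (2/3)^2 * (1 - exp(-2*6/5 t)) / (2 * 6/5) = 5/27 - 5*exp(-12*t/5)/27.
As t -> infinity, exp(-2*6/5 t) -> 0, so the stationary variance is sigma^2 / (2 theta) = 5/27.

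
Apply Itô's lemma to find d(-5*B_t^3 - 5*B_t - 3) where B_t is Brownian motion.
d(-5*B_t^3 - 5*B_t - 3) = (-15*B_t) dt + (-15*B_t^2 - 5) dB_t

Itô's formula for f(B_t) gives d f(B_t) = f'(B_t) dB_t + (1/2) f''(B_t) dt. Compute derivatives of f(x) = -5*x^3 - 5*x - 3:
  f'(x)  = -15*x^2 - 5
  f''(x) = -30*x
Substitute x = B_t and multiply the f'' term by 1/2:
  drift     = (1/2) * (-30*x) evaluated at B_t = -15*B_t
  diffusion = (-15*x^2 - 5) evaluated at B_t = -15*B_t^2 - 5
Therefore d(-5*B_t^3 - 5*B_t - 3) = (-15*B_t) dt + (-15*B_t^2 - 5) dB_t.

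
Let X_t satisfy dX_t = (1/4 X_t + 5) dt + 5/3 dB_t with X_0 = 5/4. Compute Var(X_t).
Var(X_t) = 50*exp(t/2)/9 - 50/9

The variance V(t) = Var(X_t) satisfies V'(t) = 2 a V(t) + c^2 with V(0) = 0 (drift coefficient is linear in X, diffusion is constant). With a = 1/4, c = 5/3, the solution is
  V(t) = (c^2 / (2 a)) * (exp(2 a t) - 1)
       = ((5/3)^2 / (2*(1/4))) * (exp((1/2) t) - 1)
       = 50*exp(t/2)/9 - 50/9.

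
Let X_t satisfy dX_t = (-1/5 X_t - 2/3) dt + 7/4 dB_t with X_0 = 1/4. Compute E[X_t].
E[X_t] = -10/3 + 43*exp(-t/5)/12

Taking expectations and using E[dB_t] = 0, the mean m(t) = E[X_t] satisfies the ODE m'(t) = a m(t) + b with m(0) = x_0. With a = -1/5, b = -2/3, x_0 = 1/4, the solution is
  m(t) = x_0 * exp(a t) + (b/a) * (exp(a t) - 1)
       = (1/4) * exp((-1/5) t) + ((-2/3)/(-1/5)) * (exp((-1/5) t) - 1)
       = -10/3 + 43*exp(-t/5)/12.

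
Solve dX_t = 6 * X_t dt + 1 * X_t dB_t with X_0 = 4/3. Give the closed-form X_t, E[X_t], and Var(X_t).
X_t = 4/3 * exp((11/2) t + (1) B_t); E[X_t] = 4*exp(6*t)/3; Var(X_t) = 16*(exp(t) - 1)*exp(12*t)/9

For GBM dX = mu X dt + sigma X dB with X_0 = x_0, apply Itô to Y = log X: dY = (mu - sigma^2/2) dt + sigma dB, so Y_t = log(x_0) + (mu - sigma^2/2) t + sigma B_t and hence X_t = x_0 * exp((mu - sigma^2/2) t + sigma B_t).
With mu = 6, sigma = 1, x_0 = 4/3, this gives:
  X_t = 4/3 * exp((11/2) * t + (1) * B_t).
Since sigma*B_t ~ Normal(0, sigma^2 t), E[exp(sigma*B_t)] = exp(sigma^2 t / 2); so E[X_t] = x_0 * exp((mu - sigma^2/2) t) * exp(sigma^2 t / 2) = x_0 * exp(mu t) = 4*exp(6*t)/3.
Var(X_t) = E[X_t^2] - (E[X_t])^2 = x_0^2 * exp(2 mu t) * (exp(sigma^2 t) - 1) = 16*(exp(t) - 1)*exp(12*t)/9.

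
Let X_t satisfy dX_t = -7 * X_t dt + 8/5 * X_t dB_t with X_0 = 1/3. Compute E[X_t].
E[X_t] = exp(-7*t)/3

For GBM dX = mu X dt + sigma X dB with X_0 = x_0, apply Itô to Y = log X: dY = (mu - sigma^2/2) dt + sigma dB, so Y_t = log(x_0) + (mu - sigma^2/2) t + sigma B_t and hence X_t = x_0 * exp((mu - sigma^2/2) t + sigma B_t).
With mu = -7, sigma = 8/5, x_0 = 1/3, this gives:
  X_t = 1/3 * exp((-207/25) * t + (8/5) * B_t).
Since sigma*B_t ~ Normal(0, sigma^2 t), E[exp(sigma*B_t)] = exp(sigma^2 t / 2); so E[X_t] = x_0 * exp((mu - sigma^2/2) t) * exp(sigma^2 t / 2) = x_0 * exp(mu t) = exp(-7*t)/3.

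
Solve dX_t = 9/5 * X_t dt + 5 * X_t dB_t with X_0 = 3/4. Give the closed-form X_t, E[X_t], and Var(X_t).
X_t = 3/4 * exp((-107/10) t + (5) B_t); E[X_t] = 3*exp(9*t/5)/4; Var(X_t) = 9*(exp(25*t) - 1)*exp(18*t/5)/16

For GBM dX = mu X dt + sigma X dB with X_0 = x_0, apply Itô to Y = log X: dY = (mu - sigma^2/2) dt + sigma dB, so Y_t = log(x_0) + (mu - sigma^2/2) t + sigma B_t and hence X_t = x_0 * exp((mu - sigma^2/2) t + sigma B_t).
With mu = 9/5, sigma = 5, x_0 = 3/4, this gives:
  X_t = 3/4 * exp((-107/10) * t + (5) * B_t).
Since sigma*B_t ~ Normal(0, sigma^2 t), E[exp(sigma*B_t)] = exp(sigma^2 t / 2); so E[X_t] = x_0 * exp((mu - sigma^2/2) t) * exp(sigma^2 t / 2) = x_0 * exp(mu t) = 3*exp(9*t/5)/4.
Var(X_t) = E[X_t^2] - (E[X_t])^2 = x_0^2 * exp(2 mu t) * (exp(sigma^2 t) - 1) = 9*(exp(25*t) - 1)*exp(18*t/5)/16.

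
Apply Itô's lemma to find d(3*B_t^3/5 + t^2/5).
d(3*B_t^3/5 + t^2/5) = (9*B_t/5 + 2*t/5) dt + (9*B_t^2/5) dB_t

Itô's formula for f(t, x): d f(t, B_t) = (f_t + (1/2) f_xx) dt + f_x dB_t. Compute partials of f(t, x) = t^2/5 + 3*x^3/5:
  f_t(t,x)  = 2*t/5
  f_x(t,x)  = 9*x^2/5
  f_xx(t,x) = 18*x/5
Assemble drift = f_t + (1/2) f_xx = 2*t/5 + 9*x/5 and diffusion = f_x = 9*x^2/5. Substituting x = B_t:
  d(3*B_t^3/5 + t^2/5) = (9*B_t/5 + 2*t/5) dt + (9*B_t^2/5) dB_t.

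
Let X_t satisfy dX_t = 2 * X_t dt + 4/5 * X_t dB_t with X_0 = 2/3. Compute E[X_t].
E[X_t] = 2*exp(2*t)/3

For GBM dX = mu X dt + sigma X dB with X_0 = x_0, apply Itô to Y = log X: dY = (mu - sigma^2/2) dt + sigma dB, so Y_t = log(x_0) + (mu - sigma^2/2) t + sigma B_t and hence X_t = x_0 * exp((mu - sigma^2/2) t + sigma B_t).
With mu = 2, sigma = 4/5, x_0 = 2/3, this gives:
  X_t = 2/3 * exp((42/25) * t + (4/5) * B_t).
Since sigma*B_t ~ Normal(0, sigma^2 t), E[exp(sigma*B_t)] = exp(sigma^2 t / 2); so E[X_t] = x_0 * exp((mu - sigma^2/2) t) * exp(sigma^2 t / 2) = x_0 * exp(mu t) = 2*exp(2*t)/3.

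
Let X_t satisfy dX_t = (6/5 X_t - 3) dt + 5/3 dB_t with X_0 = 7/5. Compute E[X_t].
E[X_t] = 5/2 - 11*exp(6*t/5)/10

Taking expectations and using E[dB_t] = 0, the mean m(t) = E[X_t] satisfies the ODE m'(t) = a m(t) + b with m(0) = x_0. With a = 6/5, b = -3, x_0 = 7/5, the solution is
  m(t) = x_0 * exp(a t) + (b/a) * (exp(a t) - 1)
       = (7/5) * exp((6/5) t) + ((-3)/(6/5)) * (exp((6/5) t) - 1)
       = 5/2 - 11*exp(6*t/5)/10.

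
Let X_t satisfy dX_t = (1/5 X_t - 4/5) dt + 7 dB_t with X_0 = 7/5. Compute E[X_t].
E[X_t] = 4 - 13*exp(t/5)/5

Taking expectations and using E[dB_t] = 0, the mean m(t) = E[X_t] satisfies the ODE m'(t) = a m(t) + b with m(0) = x_0. With a = 1/5, b = -4/5, x_0 = 7/5, the solution is
  m(t) = x_0 * exp(a t) + (b/a) * (exp(a t) - 1)
       = (7/5) * exp((1/5) t) + ((-4/5)/(1/5)) * (exp((1/5) t) - 1)
       = 4 - 13*exp(t/5)/5.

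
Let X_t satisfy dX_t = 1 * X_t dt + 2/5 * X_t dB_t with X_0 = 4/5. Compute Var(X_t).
Var(X_t) = 16*(exp(4*t/25) - 1)*exp(2*t)/25

For GBM dX = mu X dt + sigma X dB with X_0 = x_0, apply Itô to Y = log X: dY = (mu - sigma^2/2) dt + sigma dB, so Y_t = log(x_0) + (mu - sigma^2/2) t + sigma B_t and hence X_t = x_0 * exp((mu - sigma^2/2) t + sigma B_t).
With mu = 1, sigma = 2/5, x_0 = 4/5, this gives:
  X_t = 4/5 * exp((23/25) * t + (2/5) * B_t).
Since sigma*B_t ~ Normal(0, sigma^2 t), E[exp(sigma*B_t)] = exp(sigma^2 t / 2); so E[X_t] = x_0 * exp((mu - sigma^2/2) t) * exp(sigma^2 t / 2) = x_0 * exp(mu t) = 4*exp(t)/5.
Var(X_t) = E[X_t^2] - (E[X_t])^2 = x_0^2 * exp(2 mu t) * (exp(sigma^2 t) - 1) = 16*(exp(4*t/25) - 1)*exp(2*t)/25.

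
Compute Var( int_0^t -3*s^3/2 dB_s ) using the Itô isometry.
Var = 9*t^7/28

The Itô integral of a deterministic integrand f(s) has mean 0 because each increment f(s) * (B_{s+ds} - B_s) has mean 0. By the Itô isometry:
  Var( int_0^t f(s) dB_s ) = E[ (int_0^t f(s) dB_s)^2 ] = int_0^t f(s)^2 ds.
Here f(s) = -3*s^3/2, so f(s)^2 = 9*s^6/4. Integrate:
  int_0^t (9*s^6/4) ds = 9*t^7/28.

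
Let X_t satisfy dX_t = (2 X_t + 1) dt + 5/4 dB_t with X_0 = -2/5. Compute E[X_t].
E[X_t] = exp(2*t)/10 - 1/2

Taking expectations and using E[dB_t] = 0, the mean m(t) = E[X_t] satisfies the ODE m'(t) = a m(t) + b with m(0) = x_0. With a = 2, b = 1, x_0 = -2/5, the solution is
  m(t) = x_0 * exp(a t) + (b/a) * (exp(a t) - 1)
       = (-2/5) * exp(2 t) + (1/2) * (exp(2 t) - 1)
       = exp(2*t)/10 - 1/2.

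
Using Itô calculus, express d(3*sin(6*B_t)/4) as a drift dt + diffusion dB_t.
d(3*sin(6*B_t)/4) = (-27*sin(6*B_t)/2) dt + (9*cos(6*B_t)/2) dB_t

Itô's formula for f(B_t) gives d f(B_t) = f'(B_t) dB_t + (1/2) f''(B_t) dt. Compute derivatives of f(x) = 3*sin(6*x)/4:
  f'(x)  = 9*cos(6*x)/2
  f''(x) = -27*sin(6*x)
Substitute x = B_t and multiply the f'' term by 1/2:
  drift     = (1/2) * (-27*sin(6*x)) evaluated at B_t = -27*sin(6*B_t)/2
  diffusion = (9*cos(6*x)/2) evaluated at B_t = 9*cos(6*B_t)/2
Therefore d(3*sin(6*B_t)/4) = (-27*sin(6*B_t)/2) dt + (9*cos(6*B_t)/2) dB_t.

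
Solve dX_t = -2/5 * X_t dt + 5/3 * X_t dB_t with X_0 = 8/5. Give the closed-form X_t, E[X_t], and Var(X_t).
X_t = 8/5 * exp((-161/90) t + (5/3) B_t); E[X_t] = 8*exp(-2*t/5)/5; Var(X_t) = (64*exp(25*t/9) - 64)*exp(-4*t/5)/25

For GBM dX = mu X dt + sigma X dB with X_0 = x_0, apply Itô to Y = log X: dY = (mu - sigma^2/2) dt + sigma dB, so Y_t = log(x_0) + (mu - sigma^2/2) t + sigma B_t and hence X_t = x_0 * exp((mu - sigma^2/2) t + sigma B_t).
With mu = -2/5, sigma = 5/3, x_0 = 8/5, this gives:
  X_t = 8/5 * exp((-161/90) * t + (5/3) * B_t).
Since sigma*B_t ~ Normal(0, sigma^2 t), E[exp(sigma*B_t)] = exp(sigma^2 t / 2); so E[X_t] = x_0 * exp((mu - sigma^2/2) t) * exp(sigma^2 t / 2) = x_0 * exp(mu t) = 8*exp(-2*t/5)/5.
Var(X_t) = E[X_t^2] - (E[X_t])^2 = x_0^2 * exp(2 mu t) * (exp(sigma^2 t) - 1) = (64*exp(25*t/9) - 64)*exp(-4*t/5)/25.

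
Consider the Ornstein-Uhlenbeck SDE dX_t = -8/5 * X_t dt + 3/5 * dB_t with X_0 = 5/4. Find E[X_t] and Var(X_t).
E[X_t] = 5*exp(-8*t/5)/4; Var(X_t) = 9/80 - 9*exp(-16*t/5)/80

The OU SDE dX = -theta X dt + sigma dB admits the integrating factor exp(theta t): d(exp(theta t) X_t) = sigma exp(theta t) dB_t. Integrating from 0 to t:
  X_t = x_0 * exp(-theta t) + sigma * int_0^t exp(-theta (t-s)) dB_s.
The Itô integral has mean 0 and (by the Itô isometry) variance sigma^2 * int_0^t exp(-2 theta (t - s)) ds = sigma^2 * (1 - exp(-2 theta t)) / (2 theta).
With theta = 8/5, sigma = 3/5, x_0 = 5/4:
  E[X_t] = 5/4 * exp(-8/5 t) = 5*exp(-8*t/5)/4
  Var(X_t) = (3/5)^2 * (1 - exp(-2*8/5 t)) / (2 * 8/5) = 9/80 - 9*exp(-16*t/5)/80.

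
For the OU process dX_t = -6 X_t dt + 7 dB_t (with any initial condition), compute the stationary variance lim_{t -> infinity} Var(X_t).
lim Var(X_t) = 49/12

The OU SDE dX = -theta X dt + sigma dB admits the integrating factor exp(theta t): d(exp(theta t) X_t) = sigma exp(theta t) dB_t. Integrating from 0 to t gives X_t = x_0 * exp(-theta t) + sigma * int_0^t exp(-theta (t-s)) dB_s for any initial x_0. The Itô integral has variance (by the Itô isometry) sigma^2 * int_0^t exp(-2 theta (t - s)) ds = sigma^2 * (1 - exp(-2 theta t)) / (2 theta), independent of x_0.
With theta = 6, sigma = 7:
  Var(X_t) = (7)^2 * (1 - exp(-2*6 t)) / (2 * 6) = 49/12 - 49*exp(-12*t)/12.
As t -> infinity, exp(-2*6 t) -> 0, so the stationary variance is sigma^2 / (2 theta) = 49/12.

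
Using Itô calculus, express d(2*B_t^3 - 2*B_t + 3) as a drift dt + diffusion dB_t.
d(2*B_t^3 - 2*B_t + 3) = (6*B_t) dt + (6*B_t^2 - 2) dB_t

Itô's formula for f(B_t) gives d f(B_t) = f'(B_t) dB_t + (1/2) f''(B_t) dt. Compute derivatives of f(x) = 2*x^3 - 2*x + 3:
  f'(x)  = 6*x^2 - 2
  f''(x) = 12*x
Substitute x = B_t and multiply the f'' term by 1/2:
  drift     = (1/2) * (12*x) evaluated at B_t = 6*B_t
  diffusion = (6*x^2 - 2) evaluated at B_t = 6*B_t^2 - 2
Therefore d(2*B_t^3 - 2*B_t + 3) = (6*B_t) dt + (6*B_t^2 - 2) dB_t.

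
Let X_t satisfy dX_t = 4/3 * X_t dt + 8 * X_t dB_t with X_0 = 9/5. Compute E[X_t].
E[X_t] = 9*exp(4*t/3)/5

For GBM dX = mu X dt + sigma X dB with X_0 = x_0, apply Itô to Y = log X: dY = (mu - sigma^2/2) dt + sigma dB, so Y_t = log(x_0) + (mu - sigma^2/2) t + sigma B_t and hence X_t = x_0 * exp((mu - sigma^2/2) t + sigma B_t).
With mu = 4/3, sigma = 8, x_0 = 9/5, this gives:
  X_t = 9/5 * exp((-92/3) * t + (8) * B_t).
Since sigma*B_t ~ Normal(0, sigma^2 t), E[exp(sigma*B_t)] = exp(sigma^2 t / 2); so E[X_t] = x_0 * exp((mu - sigma^2/2) t) * exp(sigma^2 t / 2) = x_0 * exp(mu t) = 9*exp(4*t/3)/5.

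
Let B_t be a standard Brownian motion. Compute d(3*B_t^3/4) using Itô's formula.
d(3*B_t^3/4) = (9*B_t/4) dt + (9*B_t^2/4) dB_t

Itô's formula for f(B_t) gives d f(B_t) = f'(B_t) dB_t + (1/2) f''(B_t) dt. Compute derivatives of f(x) = 3*x^3/4:
  f'(x)  = 9*x^2/4
  f''(x) = 9*x/2
Substitute x = B_t and multiply the f'' term by 1/2:
  drift     = (1/2) * (9*x/2) evaluated at B_t = 9*B_t/4
  diffusion = (9*x^2/4) evaluated at B_t = 9*B_t^2/4
Therefore d(3*B_t^3/4) = (9*B_t/4) dt + (9*B_t^2/4) dB_t.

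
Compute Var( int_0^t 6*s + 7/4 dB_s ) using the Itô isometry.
Var = t*(192*t^2 + 168*t + 49)/16

The Itô integral of a deterministic integrand f(s) has mean 0 because each increment f(s) * (B_{s+ds} - B_s) has mean 0. By the Itô isometry:
  Var( int_0^t f(s) dB_s ) = E[ (int_0^t f(s) dB_s)^2 ] = int_0^t f(s)^2 ds.
Here f(s) = 6*s + 7/4, so f(s)^2 = (24*s + 7)^2/16. Integrate:
  int_0^t ((24*s + 7)^2/16) ds = t*(192*t^2 + 168*t + 49)/16.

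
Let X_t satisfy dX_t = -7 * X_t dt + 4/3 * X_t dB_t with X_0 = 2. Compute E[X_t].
E[X_t] = 2*exp(-7*t)

For GBM dX = mu X dt + sigma X dB with X_0 = x_0, apply Itô to Y = log X: dY = (mu - sigma^2/2) dt + sigma dB, so Y_t = log(x_0) + (mu - sigma^2/2) t + sigma B_t and hence X_t = x_0 * exp((mu - sigma^2/2) t + sigma B_t).
With mu = -7, sigma = 4/3, x_0 = 2, this gives:
  X_t = 2 * exp((-71/9) * t + (4/3) * B_t).
Since sigma*B_t ~ Normal(0, sigma^2 t), E[exp(sigma*B_t)] = exp(sigma^2 t / 2); so E[X_t] = x_0 * exp((mu - sigma^2/2) t) * exp(sigma^2 t / 2) = x_0 * exp(mu t) = 2*exp(-7*t).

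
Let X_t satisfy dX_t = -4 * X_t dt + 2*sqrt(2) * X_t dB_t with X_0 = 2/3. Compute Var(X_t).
Var(X_t) = 4/9 - 4*exp(-8*t)/9

For GBM dX = mu X dt + sigma X dB with X_0 = x_0, apply Itô to Y = log X: dY = (mu - sigma^2/2) dt + sigma dB, so Y_t = log(x_0) + (mu - sigma^2/2) t + sigma B_t and hence X_t = x_0 * exp((mu - sigma^2/2) t + sigma B_t).
With mu = -4, sigma = 2*sqrt(2), x_0 = 2/3, this gives:
  X_t = 2/3 * exp((-8) * t + (2*sqrt(2)) * B_t).
Since sigma*B_t ~ Normal(0, sigma^2 t), E[exp(sigma*B_t)] = exp(sigma^2 t / 2); so E[X_t] = x_0 * exp((mu - sigma^2/2) t) * exp(sigma^2 t / 2) = x_0 * exp(mu t) = 2*exp(-4*t)/3.
Var(X_t) = E[X_t^2] - (E[X_t])^2 = x_0^2 * exp(2 mu t) * (exp(sigma^2 t) - 1) = 4/9 - 4*exp(-8*t)/9.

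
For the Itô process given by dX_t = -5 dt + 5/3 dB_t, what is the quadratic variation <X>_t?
<X>_t = 25*t/9

For an Itô process dX_t = a(t) dt + b(t) dB_t, the quadratic variation is <X>_t = int_0^t b(s)^2 ds (the drift term does not contribute). Here b(s) = 5/3, so
  b(s)^2 = 25/9.
Integrating from 0 to t:
  <X>_t = int_0^t (25/9) ds = 25*t/9.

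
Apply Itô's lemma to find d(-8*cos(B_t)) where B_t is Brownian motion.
d(-8*cos(B_t)) = (4*cos(B_t)) dt + (8*sin(B_t)) dB_t

Itô's formula for f(B_t) gives d f(B_t) = f'(B_t) dB_t + (1/2) f''(B_t) dt. Compute derivatives of f(x) = -8*cos(x):
  f'(x)  = 8*sin(x)
  f''(x) = 8*cos(x)
Substitute x = B_t and multiply the f'' term by 1/2:
  drift     = (1/2) * (8*cos(x)) evaluated at B_t = 4*cos(B_t)
  diffusion = (8*sin(x)) evaluated at B_t = 8*sin(B_t)
Therefore d(-8*cos(B_t)) = (4*cos(B_t)) dt + (8*sin(B_t)) dB_t.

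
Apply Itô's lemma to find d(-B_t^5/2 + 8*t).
d(-B_t^5/2 + 8*t) = (8 - 5*B_t^3) dt + (-5*B_t^4/2) dB_t

Itô's formula for f(t, x): d f(t, B_t) = (f_t + (1/2) f_xx) dt + f_x dB_t. Compute partials of f(t, x) = 8*t - x^5/2:
  f_t(t,x)  = 8
  f_x(t,x)  = -5*x^4/2
  f_xx(t,x) = -10*x^3
Assemble drift = f_t + (1/2) f_xx = 8 - 5*x^3 and diffusion = f_x = -5*x^4/2. Substituting x = B_t:
  d(-B_t^5/2 + 8*t) = (8 - 5*B_t^3) dt + (-5*B_t^4/2) dB_t.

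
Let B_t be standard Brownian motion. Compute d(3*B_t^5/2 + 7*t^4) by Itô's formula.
d(3*B_t^5/2 + 7*t^4) = (15*B_t^3 + 28*t^3) dt + (15*B_t^4/2) dB_t

Itô's formula for f(t, x): d f(t, B_t) = (f_t + (1/2) f_xx) dt + f_x dB_t. Compute partials of f(t, x) = 7*t^4 + 3*x^5/2:
  f_t(t,x)  = 28*t^3
  f_x(t,x)  = 15*x^4/2
  f_xx(t,x) = 30*x^3
Assemble drift = f_t + (1/2) f_xx = 28*t^3 + 15*x^3 and diffusion = f_x = 15*x^4/2. Substituting x = B_t:
  d(3*B_t^5/2 + 7*t^4) = (15*B_t^3 + 28*t^3) dt + (15*B_t^4/2) dB_t.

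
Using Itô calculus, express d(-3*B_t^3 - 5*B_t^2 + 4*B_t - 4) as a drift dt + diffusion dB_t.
d(-3*B_t^3 - 5*B_t^2 + 4*B_t - 4) = (-9*B_t - 5) dt + (-9*B_t^2 - 10*B_t + 4) dB_t

Itô's formula for f(B_t) gives d f(B_t) = f'(B_t) dB_t + (1/2) f''(B_t) dt. Compute derivatives of f(x) = -3*x^3 - 5*x^2 + 4*x - 4:
  f'(x)  = -9*x^2 - 10*x + 4
  f''(x) = -18*x - 10
Substitute x = B_t and multiply the f'' term by 1/2:
  drift     = (1/2) * (-18*x - 10) evaluated at B_t = -9*B_t - 5
  diffusion = (-9*x^2 - 10*x + 4) evaluated at B_t = -9*B_t^2 - 10*B_t + 4
Therefore d(-3*B_t^3 - 5*B_t^2 + 4*B_t - 4) = (-9*B_t - 5) dt + (-9*B_t^2 - 10*B_t + 4) dB_t.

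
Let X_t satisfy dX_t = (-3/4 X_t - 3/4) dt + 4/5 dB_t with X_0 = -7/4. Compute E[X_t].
E[X_t] = -1 - 3*exp(-3*t/4)/4

Taking expectations and using E[dB_t] = 0, the mean m(t) = E[X_t] satisfies the ODE m'(t) = a m(t) + b with m(0) = x_0. With a = -3/4, b = -3/4, x_0 = -7/4, the solution is
  m(t) = x_0 * exp(a t) + (b/a) * (exp(a t) - 1)
       = (-7/4) * exp((-3/4) t) + ((-3/4)/(-3/4)) * (exp((-3/4) t) - 1)
       = -1 - 3*exp(-3*t/4)/4.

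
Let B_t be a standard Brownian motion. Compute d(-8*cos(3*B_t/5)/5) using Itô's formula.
d(-8*cos(3*B_t/5)/5) = (36*cos(3*B_t/5)/125) dt + (24*sin(3*B_t/5)/25) dB_t

Itô's formula for f(B_t) gives d f(B_t) = f'(B_t) dB_t + (1/2) f''(B_t) dt. Compute derivatives of f(x) = -8*cos(3*x/5)/5:
  f'(x)  = 24*sin(3*x/5)/25
  f''(x) = 72*cos(3*x/5)/125
Substitute x = B_t and multiply the f'' term by 1/2:
  drift     = (1/2) * (72*cos(3*x/5)/125) evaluated at B_t = 36*cos(3*B_t/5)/125
  diffusion = (24*sin(3*x/5)/25) evaluated at B_t = 24*sin(3*B_t/5)/25
Therefore d(-8*cos(3*B_t/5)/5) = (36*cos(3*B_t/5)/125) dt + (24*sin(3*B_t/5)/25) dB_t.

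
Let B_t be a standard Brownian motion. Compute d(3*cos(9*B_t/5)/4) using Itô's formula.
d(3*cos(9*B_t/5)/4) = (-243*cos(9*B_t/5)/200) dt + (-27*sin(9*B_t/5)/20) dB_t

Itô's formula for f(B_t) gives d f(B_t) = f'(B_t) dB_t + (1/2) f''(B_t) dt. Compute derivatives of f(x) = 3*cos(9*x/5)/4:
  f'(x)  = -27*sin(9*x/5)/20
  f''(x) = -243*cos(9*x/5)/100
Substitute x = B_t and multiply the f'' term by 1/2:
  drift     = (1/2) * (-243*cos(9*x/5)/100) evaluated at B_t = -243*cos(9*B_t/5)/200
  diffusion = (-27*sin(9*x/5)/20) evaluated at B_t = -27*sin(9*B_t/5)/20
Therefore d(3*cos(9*B_t/5)/4) = (-243*cos(9*B_t/5)/200) dt + (-27*sin(9*B_t/5)/20) dB_t.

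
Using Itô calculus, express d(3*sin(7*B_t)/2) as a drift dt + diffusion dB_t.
d(3*sin(7*B_t)/2) = (-147*sin(7*B_t)/4) dt + (21*cos(7*B_t)/2) dB_t

Itô's formula for f(B_t) gives d f(B_t) = f'(B_t) dB_t + (1/2) f''(B_t) dt. Compute derivatives of f(x) = 3*sin(7*x)/2:
  f'(x)  = 21*cos(7*x)/2
  f''(x) = -147*sin(7*x)/2
Substitute x = B_t and multiply the f'' term by 1/2:
  drift     = (1/2) * (-147*sin(7*x)/2) evaluated at B_t = -147*sin(7*B_t)/4
  diffusion = (21*cos(7*x)/2) evaluated at B_t = 21*cos(7*B_t)/2
Therefore d(3*sin(7*B_t)/2) = (-147*sin(7*B_t)/4) dt + (21*cos(7*B_t)/2) dB_t.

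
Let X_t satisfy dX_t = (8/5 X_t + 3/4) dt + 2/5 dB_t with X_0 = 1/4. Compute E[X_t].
E[X_t] = 23*exp(8*t/5)/32 - 15/32

Taking expectations and using E[dB_t] = 0, the mean m(t) = E[X_t] satisfies the ODE m'(t) = a m(t) + b with m(0) = x_0. With a = 8/5, b = 3/4, x_0 = 1/4, the solution is
  m(t) = x_0 * exp(a t) + (b/a) * (exp(a t) - 1)
       = (1/4) * exp((8/5) t) + ((3/4)/(8/5)) * (exp((8/5) t) - 1)
       = 23*exp(8*t/5)/32 - 15/32.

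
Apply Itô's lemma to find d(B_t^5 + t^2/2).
d(B_t^5 + t^2/2) = (10*B_t^3 + t) dt + (5*B_t^4) dB_t

Itô's formula for f(t, x): d f(t, B_t) = (f_t + (1/2) f_xx) dt + f_x dB_t. Compute partials of f(t, x) = t^2/2 + x^5:
  f_t(t,x)  = t
  f_x(t,x)  = 5*x^4
  f_xx(t,x) = 20*x^3
Assemble drift = f_t + (1/2) f_xx = t + 10*x^3 and diffusion = f_x = 5*x^4. Substituting x = B_t:
  d(B_t^5 + t^2/2) = (10*B_t^3 + t) dt + (5*B_t^4) dB_t.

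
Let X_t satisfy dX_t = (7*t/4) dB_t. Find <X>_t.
<X>_t = 49*t^3/48

For an Itô process dX_t = a(t) dt + b(t) dB_t, the quadratic variation is <X>_t = int_0^t b(s)^2 ds (the drift term does not contribute). Here b(s) = 7*s/4, so
  b(s)^2 = 49*s^2/16.
Integrating from 0 to t:
  <X>_t = int_0^t (49*s^2/16) ds = 49*t^3/48.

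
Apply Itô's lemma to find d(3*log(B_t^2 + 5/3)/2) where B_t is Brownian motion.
d(3*log(B_t^2 + 5/3)/2) = (9*(5 - 3*B_t^2)/(2*(3*B_t^2 + 5)^2)) dt + (9*B_t/(3*B_t^2 + 5)) dB_t

Itô's formula for f(B_t) gives d f(B_t) = f'(B_t) dB_t + (1/2) f''(B_t) dt. Compute derivatives of f(x) = 3*log(x^2 + 5/3)/2:
  f'(x)  = 9*x/(3*x^2 + 5)
  f''(x) = 9*(5 - 3*x^2)/(3*x^2 + 5)^2
Substitute x = B_t and multiply the f'' term by 1/2:
  drift     = (1/2) * (9*(5 - 3*x^2)/(3*x^2 + 5)^2) evaluated at B_t = 9*(5 - 3*B_t^2)/(2*(3*B_t^2 + 5)^2)
  diffusion = (9*x/(3*x^2 + 5)) evaluated at B_t = 9*B_t/(3*B_t^2 + 5)
Therefore d(3*log(B_t^2 + 5/3)/2) = (9*(5 - 3*B_t^2)/(2*(3*B_t^2 + 5)^2)) dt + (9*B_t/(3*B_t^2 + 5)) dB_t.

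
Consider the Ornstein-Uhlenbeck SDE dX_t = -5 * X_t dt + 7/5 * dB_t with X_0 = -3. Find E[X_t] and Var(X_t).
E[X_t] = -3*exp(-5*t); Var(X_t) = 49/250 - 49*exp(-10*t)/250

The OU SDE dX = -theta X dt + sigma dB admits the integrating factor exp(theta t): d(exp(theta t) X_t) = sigma exp(theta t) dB_t. Integrating from 0 to t:
  X_t = x_0 * exp(-theta t) + sigma * int_0^t exp(-theta (t-s)) dB_s.
The Itô integral has mean 0 and (by the Itô isometry) variance sigma^2 * int_0^t exp(-2 theta (t - s)) ds = sigma^2 * (1 - exp(-2 theta t)) / (2 theta).
With theta = 5, sigma = 7/5, x_0 = -3:
  E[X_t] = -3 * exp(-5 t) = -3*exp(-5*t)
  Var(X_t) = (7/5)^2 * (1 - exp(-2*5 t)) / (2 * 5) = 49/250 - 49*exp(-10*t)/250.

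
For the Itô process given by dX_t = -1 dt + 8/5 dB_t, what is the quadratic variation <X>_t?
<X>_t = 64*t/25

For an Itô process dX_t = a(t) dt + b(t) dB_t, the quadratic variation is <X>_t = int_0^t b(s)^2 ds (the drift term does not contribute). Here b(s) = 8/5, so
  b(s)^2 = 64/25.
Integrating from 0 to t:
  <X>_t = int_0^t (64/25) ds = 64*t/25.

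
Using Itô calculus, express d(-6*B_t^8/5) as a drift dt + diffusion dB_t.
d(-6*B_t^8/5) = (-168*B_t^6/5) dt + (-48*B_t^7/5) dB_t

Itô's formula for f(B_t) gives d f(B_t) = f'(B_t) dB_t + (1/2) f''(B_t) dt. Compute derivatives of f(x) = -6*x^8/5:
  f'(x)  = -48*x^7/5
  f''(x) = -336*x^6/5
Substitute x = B_t and multiply the f'' term by 1/2:
  drift     = (1/2) * (-336*x^6/5) evaluated at B_t = -168*B_t^6/5
  diffusion = (-48*x^7/5) evaluated at B_t = -48*B_t^7/5
Therefore d(-6*B_t^8/5) = (-168*B_t^6/5) dt + (-48*B_t^7/5) dB_t.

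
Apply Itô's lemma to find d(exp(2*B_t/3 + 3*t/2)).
d(exp(2*B_t/3 + 3*t/2)) = (31*exp(2*B_t/3 + 3*t/2)/18) dt + (2*exp(2*B_t/3 + 3*t/2)/3) dB_t

Itô's formula for f(t, x): d f(t, B_t) = (f_t + (1/2) f_xx) dt + f_x dB_t. Compute partials of f(t, x) = exp(3*t/2 + 2*x/3):
  f_t(t,x)  = 3*exp(3*t/2 + 2*x/3)/2
  f_x(t,x)  = 2*exp(3*t/2 + 2*x/3)/3
  f_xx(t,x) = 4*exp(3*t/2 + 2*x/3)/9
Assemble drift = f_t + (1/2) f_xx = 31*exp(3*t/2 + 2*x/3)/18 and diffusion = f_x = 2*exp(3*t/2 + 2*x/3)/3. Substituting x = B_t:
  d(exp(2*B_t/3 + 3*t/2)) = (31*exp(2*B_t/3 + 3*t/2)/18) dt + (2*exp(2*B_t/3 + 3*t/2)/3) dB_t.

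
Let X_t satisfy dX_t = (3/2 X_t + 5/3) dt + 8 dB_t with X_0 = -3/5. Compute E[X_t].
E[X_t] = 23*exp(3*t/2)/45 - 10/9

Taking expectations and using E[dB_t] = 0, the mean m(t) = E[X_t] satisfies the ODE m'(t) = a m(t) + b with m(0) = x_0. With a = 3/2, b = 5/3, x_0 = -3/5, the solution is
  m(t) = x_0 * exp(a t) + (b/a) * (exp(a t) - 1)
       = (-3/5) * exp((3/2) t) + ((5/3)/(3/2)) * (exp((3/2) t) - 1)
       = 23*exp(3*t/2)/45 - 10/9.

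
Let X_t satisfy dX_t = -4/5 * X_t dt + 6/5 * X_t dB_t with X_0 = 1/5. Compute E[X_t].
E[X_t] = exp(-4*t/5)/5

For GBM dX = mu X dt + sigma X dB with X_0 = x_0, apply Itô to Y = log X: dY = (mu - sigma^2/2) dt + sigma dB, so Y_t = log(x_0) + (mu - sigma^2/2) t + sigma B_t and hence X_t = x_0 * exp((mu - sigma^2/2) t + sigma B_t).
With mu = -4/5, sigma = 6/5, x_0 = 1/5, this gives:
  X_t = 1/5 * exp((-38/25) * t + (6/5) * B_t).
Since sigma*B_t ~ Normal(0, sigma^2 t), E[exp(sigma*B_t)] = exp(sigma^2 t / 2); so E[X_t] = x_0 * exp((mu - sigma^2/2) t) * exp(sigma^2 t / 2) = x_0 * exp(mu t) = exp(-4*t/5)/5.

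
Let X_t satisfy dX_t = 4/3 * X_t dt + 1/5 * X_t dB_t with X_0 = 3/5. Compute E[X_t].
E[X_t] = 3*exp(4*t/3)/5

For GBM dX = mu X dt + sigma X dB with X_0 = x_0, apply Itô to Y = log X: dY = (mu - sigma^2/2) dt + sigma dB, so Y_t = log(x_0) + (mu - sigma^2/2) t + sigma B_t and hence X_t = x_0 * exp((mu - sigma^2/2) t + sigma B_t).
With mu = 4/3, sigma = 1/5, x_0 = 3/5, this gives:
  X_t = 3/5 * exp((197/150) * t + (1/5) * B_t).
Since sigma*B_t ~ Normal(0, sigma^2 t), E[exp(sigma*B_t)] = exp(sigma^2 t / 2); so E[X_t] = x_0 * exp((mu - sigma^2/2) t) * exp(sigma^2 t / 2) = x_0 * exp(mu t) = 3*exp(4*t/3)/5.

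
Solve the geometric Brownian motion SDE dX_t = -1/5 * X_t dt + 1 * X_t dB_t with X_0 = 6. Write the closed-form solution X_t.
X_t = 6 * exp((-7/10) * t + (1) * B_t)

For GBM dX = mu X dt + sigma X dB with X_0 = x_0, apply Itô to Y = log X: dY = (mu - sigma^2/2) dt + sigma dB, so Y_t = log(x_0) + (mu - sigma^2/2) t + sigma B_t and hence X_t = x_0 * exp((mu - sigma^2/2) t + sigma B_t).
With mu = -1/5, sigma = 1, x_0 = 6, this gives:
  X_t = 6 * exp((-7/10) * t + (1) * B_t).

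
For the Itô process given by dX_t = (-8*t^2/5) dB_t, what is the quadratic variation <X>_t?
<X>_t = 64*t^5/125

For an Itô process dX_t = a(t) dt + b(t) dB_t, the quadratic variation is <X>_t = int_0^t b(s)^2 ds (the drift term does not contribute). Here b(s) = -8*s^2/5, so
  b(s)^2 = 64*s^4/25.
Integrating from 0 to t:
  <X>_t = int_0^t (64*s^4/25) ds = 64*t^5/125.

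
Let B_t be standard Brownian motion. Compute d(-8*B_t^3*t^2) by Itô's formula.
d(-8*B_t^3*t^2) = (8*B_t*t*(-2*B_t^2 - 3*t)) dt + (-24*B_t^2*t^2) dB_t

Itô's formula for f(t, x): d f(t, B_t) = (f_t + (1/2) f_xx) dt + f_x dB_t. Compute partials of f(t, x) = -8*t^2*x^3:
  f_t(t,x)  = -16*t*x^3
  f_x(t,x)  = -24*t^2*x^2
  f_xx(t,x) = -48*t^2*x
Assemble drift = f_t + (1/2) f_xx = 8*t*x*(-3*t - 2*x^2) and diffusion = f_x = -24*t^2*x^2. Substituting x = B_t:
  d(-8*B_t^3*t^2) = (8*B_t*t*(-2*B_t^2 - 3*t)) dt + (-24*B_t^2*t^2) dB_t.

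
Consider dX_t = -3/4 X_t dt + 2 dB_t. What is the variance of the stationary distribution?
lim Var(X_t) = 8/3

The OU SDE dX = -theta X dt + sigma dB admits the integrating factor exp(theta t): d(exp(theta t) X_t) = sigma exp(theta t) dB_t. Integrating from 0 to t gives X_t = x_0 * exp(-theta t) + sigma * int_0^t exp(-theta (t-s)) dB_s for any initial x_0. The Itô integral has variance (by the Itô isometry) sigma^2 * int_0^t exp(-2 theta (t - s)) ds = sigma^2 * (1 - exp(-2 theta t)) / (2 theta), independent of x_0.
With theta = 3/4, sigma = 2:
  Var(X_t) = (2)^2 * (1 - exp(-2*3/4 t)) / (2 * 3/4) = 8/3 - 8*exp(-3*t/2)/3.
As t -> infinity, exp(-2*3/4 t) -> 0, so the stationary variance is sigma^2 / (2 theta) = 8/3.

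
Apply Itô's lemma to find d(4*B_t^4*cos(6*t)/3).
d(4*B_t^4*cos(6*t)/3) = (8*B_t^2*(-B_t^2*sin(6*t) + cos(6*t))) dt + (16*B_t^3*cos(6*t)/3) dB_t

Itô's formula for f(t, x): d f(t, B_t) = (f_t + (1/2) f_xx) dt + f_x dB_t. Compute partials of f(t, x) = 4*x^4*cos(6*t)/3:
  f_t(t,x)  = -8*x^4*sin(6*t)
  f_x(t,x)  = 16*x^3*cos(6*t)/3
  f_xx(t,x) = 16*x^2*cos(6*t)
Assemble drift = f_t + (1/2) f_xx = 8*x^2*(-x^2*sin(6*t) + cos(6*t)) and diffusion = f_x = 16*x^3*cos(6*t)/3. Substituting x = B_t:
  d(4*B_t^4*cos(6*t)/3) = (8*B_t^2*(-B_t^2*sin(6*t) + cos(6*t))) dt + (16*B_t^3*cos(6*t)/3) dB_t.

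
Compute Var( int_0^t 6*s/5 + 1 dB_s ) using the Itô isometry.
Var = t*(12*t^2 + 30*t + 25)/25

The Itô integral of a deterministic integrand f(s) has mean 0 because each increment f(s) * (B_{s+ds} - B_s) has mean 0. By the Itô isometry:
  Var( int_0^t f(s) dB_s ) = E[ (int_0^t f(s) dB_s)^2 ] = int_0^t f(s)^2 ds.
Here f(s) = 6*s/5 + 1, so f(s)^2 = (6*s + 5)^2/25. Integrate:
  int_0^t ((6*s + 5)^2/25) ds = t*(12*t^2 + 30*t + 25)/25.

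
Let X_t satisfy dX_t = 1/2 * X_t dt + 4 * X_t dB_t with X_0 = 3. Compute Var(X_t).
Var(X_t) = 9*(exp(16*t) - 1)*exp(t)

For GBM dX = mu X dt + sigma X dB with X_0 = x_0, apply Itô to Y = log X: dY = (mu - sigma^2/2) dt + sigma dB, so Y_t = log(x_0) + (mu - sigma^2/2) t + sigma B_t and hence X_t = x_0 * exp((mu - sigma^2/2) t + sigma B_t).
With mu = 1/2, sigma = 4, x_0 = 3, this gives:
  X_t = 3 * exp((-15/2) * t + (4) * B_t).
Since sigma*B_t ~ Normal(0, sigma^2 t), E[exp(sigma*B_t)] = exp(sigma^2 t / 2); so E[X_t] = x_0 * exp((mu - sigma^2/2) t) * exp(sigma^2 t / 2) = x_0 * exp(mu t) = 3*exp(t/2).
Var(X_t) = E[X_t^2] - (E[X_t])^2 = x_0^2 * exp(2 mu t) * (exp(sigma^2 t) - 1) = 9*(exp(16*t) - 1)*exp(t).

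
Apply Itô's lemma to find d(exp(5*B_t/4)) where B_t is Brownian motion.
d(exp(5*B_t/4)) = (25*exp(5*B_t/4)/32) dt + (5*exp(5*B_t/4)/4) dB_t

Itô's formula for f(B_t) gives d f(B_t) = f'(B_t) dB_t + (1/2) f''(B_t) dt. Compute derivatives of f(x) = exp(5*x/4):
  f'(x)  = 5*exp(5*x/4)/4
  f''(x) = 25*exp(5*x/4)/16
Substitute x = B_t and multiply the f'' term by 1/2:
  drift     = (1/2) * (25*exp(5*x/4)/16) evaluated at B_t = 25*exp(5*B_t/4)/32
  diffusion = (5*exp(5*x/4)/4) evaluated at B_t = 5*exp(5*B_t/4)/4
Therefore d(exp(5*B_t/4)) = (25*exp(5*B_t/4)/32) dt + (5*exp(5*B_t/4)/4) dB_t.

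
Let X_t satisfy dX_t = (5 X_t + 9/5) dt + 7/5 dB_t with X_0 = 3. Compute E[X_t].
E[X_t] = 84*exp(5*t)/25 - 9/25

Taking expectations and using E[dB_t] = 0, the mean m(t) = E[X_t] satisfies the ODE m'(t) = a m(t) + b with m(0) = x_0. With a = 5, b = 9/5, x_0 = 3, the solution is
  m(t) = x_0 * exp(a t) + (b/a) * (exp(a t) - 1)
       = 3 * exp(5 t) + ((9/5)/5) * (exp(5 t) - 1)
       = 84*exp(5*t)/25 - 9/25.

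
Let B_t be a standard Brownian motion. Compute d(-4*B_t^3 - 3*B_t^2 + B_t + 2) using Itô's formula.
d(-4*B_t^3 - 3*B_t^2 + B_t + 2) = (-12*B_t - 3) dt + (-12*B_t^2 - 6*B_t + 1) dB_t

Itô's formula for f(B_t) gives d f(B_t) = f'(B_t) dB_t + (1/2) f''(B_t) dt. Compute derivatives of f(x) = -4*x^3 - 3*x^2 + x + 2:
  f'(x)  = -12*x^2 - 6*x + 1
  f''(x) = -24*x - 6
Substitute x = B_t and multiply the f'' term by 1/2:
  drift     = (1/2) * (-24*x - 6) evaluated at B_t = -12*B_t - 3
  diffusion = (-12*x^2 - 6*x + 1) evaluated at B_t = -12*B_t^2 - 6*B_t + 1
Therefore d(-4*B_t^3 - 3*B_t^2 + B_t + 2) = (-12*B_t - 3) dt + (-12*B_t^2 - 6*B_t + 1) dB_t.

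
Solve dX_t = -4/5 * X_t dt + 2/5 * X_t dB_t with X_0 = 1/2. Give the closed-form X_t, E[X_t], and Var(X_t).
X_t = 1/2 * exp((-22/25) t + (2/5) B_t); E[X_t] = exp(-4*t/5)/2; Var(X_t) = (exp(4*t/25) - 1)*exp(-8*t/5)/4

For GBM dX = mu X dt + sigma X dB with X_0 = x_0, apply Itô to Y = log X: dY = (mu - sigma^2/2) dt + sigma dB, so Y_t = log(x_0) + (mu - sigma^2/2) t + sigma B_t and hence X_t = x_0 * exp((mu - sigma^2/2) t + sigma B_t).
With mu = -4/5, sigma = 2/5, x_0 = 1/2, this gives:
  X_t = 1/2 * exp((-22/25) * t + (2/5) * B_t).
Since sigma*B_t ~ Normal(0, sigma^2 t), E[exp(sigma*B_t)] = exp(sigma^2 t / 2); so E[X_t] = x_0 * exp((mu - sigma^2/2) t) * exp(sigma^2 t / 2) = x_0 * exp(mu t) = exp(-4*t/5)/2.
Var(X_t) = E[X_t^2] - (E[X_t])^2 = x_0^2 * exp(2 mu t) * (exp(sigma^2 t) - 1) = (exp(4*t/25) - 1)*exp(-8*t/5)/4.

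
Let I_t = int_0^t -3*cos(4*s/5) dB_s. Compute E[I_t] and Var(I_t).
E[I_t] = 0; Var(I_t) = 9*t/2 + 45*sin(4*t/5)*cos(4*t/5)/8

The Itô integral of a deterministic integrand f(s) has mean 0 because each increment f(s) * (B_{s+ds} - B_s) has mean 0. By the Itô isometry:
  Var( int_0^t f(s) dB_s ) = E[ (int_0^t f(s) dB_s)^2 ] = int_0^t f(s)^2 ds.
Here f(s) = -3*cos(4*s/5), so f(s)^2 = 9*cos(4*s/5)^2. Integrate:
  int_0^t (9*cos(4*s/5)^2) ds = 9*t/2 + 45*sin(4*t/5)*cos(4*t/5)/8.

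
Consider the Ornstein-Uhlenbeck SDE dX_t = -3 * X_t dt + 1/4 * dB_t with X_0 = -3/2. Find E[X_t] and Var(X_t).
E[X_t] = -3*exp(-3*t)/2; Var(X_t) = 1/96 - exp(-6*t)/96

The OU SDE dX = -theta X dt + sigma dB admits the integrating factor exp(theta t): d(exp(theta t) X_t) = sigma exp(theta t) dB_t. Integrating from 0 to t:
  X_t = x_0 * exp(-theta t) + sigma * int_0^t exp(-theta (t-s)) dB_s.
The Itô integral has mean 0 and (by the Itô isometry) variance sigma^2 * int_0^t exp(-2 theta (t - s)) ds = sigma^2 * (1 - exp(-2 theta t)) / (2 theta).
With theta = 3, sigma = 1/4, x_0 = -3/2:
  E[X_t] = -3/2 * exp(-3 t) = -3*exp(-3*t)/2
  Var(X_t) = (1/4)^2 * (1 - exp(-2*3 t)) / (2 * 3) = 1/96 - exp(-6*t)/96.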